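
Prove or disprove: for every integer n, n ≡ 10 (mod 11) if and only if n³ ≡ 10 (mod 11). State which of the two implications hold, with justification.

Forward direction. Suppose n ≡ 10 (mod 11). Write n = 11j + 10. Then (11j + 10)³ = 1331j³ + 3630j² + 3300j + 1000 = 11(121j³ + 330j² + 300j + 90) + 10, so n³ ≡ 10 (mod 11).

Converse. Suppose n³ ≡ 10 (mod 11). The only residue r in {0, …, 10} with r³ ≡ 10 (mod 11) is r = 10, so n ≡ 10 (mod 11).

Both implications hold.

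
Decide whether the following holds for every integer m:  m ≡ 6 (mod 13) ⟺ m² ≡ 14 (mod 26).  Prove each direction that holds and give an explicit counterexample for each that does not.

Neither direction holds.

(⟹) This fails: take m = 6. Then 6 ≡ 6 (mod 13), but 6² = 36 ≡ 10 (mod 26), not 14.

(⟸) This fails: take m = 12. Then 12² = 144 ≡ 14 (mod 26), yet 12 ≡ 12 (mod 13), not 6.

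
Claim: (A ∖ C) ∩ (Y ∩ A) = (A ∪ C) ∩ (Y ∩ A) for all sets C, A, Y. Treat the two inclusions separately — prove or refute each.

Reverse inclusion. This inclusion fails. Take C = {1}, A = {1}, Y = {1}; then 1 ∈ (A ∪ C) ∩ (Y ∩ A) but 1 ∉ (A ∖ C) ∩ (Y ∩ A).

Forward inclusion. Let x ∈ (A ∖ C) ∩ (Y ∩ A). Then x ∈ A ∩ Y and x ∉ C, from which x ∈ (A ∪ C) ∩ (Y ∩ A).

The sets are not equal: only the forward inclusion holds.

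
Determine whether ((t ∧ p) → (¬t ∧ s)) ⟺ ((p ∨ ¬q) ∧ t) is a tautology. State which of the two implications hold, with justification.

(⇒) fails and (⇐) fails.

(⇒) This fails. Under q = F, s = F, t = F, p = F, the left side is true but the right side is false.

(⇐) This fails. Under q = F, s = F, t = T, p = T, the left side is false but the right side is true.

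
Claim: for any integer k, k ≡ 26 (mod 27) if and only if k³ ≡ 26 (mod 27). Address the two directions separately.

(⟹) Suppose k ≡ 26 (mod 27). Write k = 27j + 26. Then (27j + 26)³ = 19683j³ + 56862j² + 54756j + 17576 = 27(729j³ + 2106j² + 2028j + 650) + 26, so k³ ≡ 26 (mod 27).

(⟸) This fails: take k = 8. Then 8³ = 512 ≡ 26 (mod 27), yet 8 ≡ 8 (mod 27), not 26.

Only the forward direction holds.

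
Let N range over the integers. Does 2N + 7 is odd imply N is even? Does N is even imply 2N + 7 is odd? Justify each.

(→) This fails: take N = 7. Then 2N + 7 = 21, which is odd, yet N = 7 is odd, not even.

(←) Suppose N is even. Since 2 is even, 2N is even for every N, so 2N + 7 has the same parity as 7, which is odd. Hence 2N + 7 is odd.

Not equivalent: only (⇐) holds.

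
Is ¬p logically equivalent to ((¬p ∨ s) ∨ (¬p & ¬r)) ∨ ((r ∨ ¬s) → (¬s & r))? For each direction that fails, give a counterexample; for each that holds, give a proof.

Forward direction. Assume the antecedent. If r is true, the consequent reduces to true regardless of the other variables. If r is false, the antecedent forces (r = F, p = F, s = F) or (r = F, p = F, s = T), and the consequent holds there. Either way the consequent holds.

Converse. This fails. Under r = T, p = T, s = F, the left side is false but the right side is true.

Only the forward implication holds.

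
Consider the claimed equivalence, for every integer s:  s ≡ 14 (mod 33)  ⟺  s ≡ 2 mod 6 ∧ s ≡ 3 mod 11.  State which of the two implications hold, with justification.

(→) This fails: s = 47 gives 47 ≡ 14 (mod 33) but 47 ≡ 5 (mod 6), so the conjunction on the right does not hold.

(←) Conversely, if s ≡ 2 (mod 6) and s ≡ 3 (mod 11), then by the Chinese remainder theorem s ≡ 14 (mod 66). Since 14 ≡ 14 (mod 33) and 33 ∣ 66, we get s ≡ 14 (mod 33).

The forward direction fails; the converse holds.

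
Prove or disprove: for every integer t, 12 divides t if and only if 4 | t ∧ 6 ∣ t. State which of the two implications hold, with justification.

(⟹) If 12 ∣ t, write t = 12q. Since 12 = 3·4, t = 4·(3q), so 4 ∣ t; and since 12 = 2·6, t = 6·(2q), so 6 ∣ t.

(⟸) Suppose 4 ∣ t and 6 ∣ t. Any common multiple of 4 and 6 is a multiple of their lcm; here lcm(4, 6) = 4·6/gcd(4, 6) = 24/2 = 12, so 12 ∣ t.

Both directions hold; the statement is true.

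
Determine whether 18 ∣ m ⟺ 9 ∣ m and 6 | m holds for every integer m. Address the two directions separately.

(⟹) If 18 ∣ m, write m = 18q. Since 18 = 2·9, m = 9·(2q), so 9 ∣ m; and since 18 = 3·6, m = 6·(3q), so 6 ∣ m.

(⟸) Suppose 9 ∣ m and 6 ∣ m. Any common multiple of 9 and 6 is a multiple of their lcm; here lcm(9, 6) = 9·6/gcd(9, 6) = 54/3 = 18, so 18 ∣ m.

Both directions hold; the statement is true.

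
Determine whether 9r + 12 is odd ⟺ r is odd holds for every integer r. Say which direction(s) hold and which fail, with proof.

Both directions hold.

(⟹) Suppose 9r + 12 is odd. Since 9 is odd, 9r and r have the same parity, so 9r + 12 ≡ r + 12 (mod 2). As 12 is even, 9r + 12 is odd exactly when r is odd. Thus r is odd.

(⟸) Conversely, suppose r is odd; write r = 2j + 1. Then 9r + 12 = 9·(2j + 1) + 12 = 2·9j + 21, which is odd.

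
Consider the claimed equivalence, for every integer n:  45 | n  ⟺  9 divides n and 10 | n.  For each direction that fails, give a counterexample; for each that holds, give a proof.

Only the reverse direction holds.

Forward direction. This fails: take n = 45. Certainly 45 ∣ 45, but 10 ∤ 45.

Converse. Suppose 9 ∣ n and 10 ∣ n. Any common multiple of 9 and 10 is a multiple of their lcm; here gcd(9, 10) = 1, so lcm(9, 10) = 9·10 = 90, so 90 ∣ n. Since 45 ∣ 90, it follows that 45 ∣ n.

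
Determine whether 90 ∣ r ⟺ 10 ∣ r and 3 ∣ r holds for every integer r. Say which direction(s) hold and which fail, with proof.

(⇐) This fails: take r = 30. Both 10 ∣ 30 and 3 ∣ 30, yet 30 is not a multiple of 90 (since 30 = 0·90 + 30), so 90 ∤ 30.

(⇒) If 90 ∣ r, write r = 90q. Since 90 = 9·10, r = 10·(9q), so 10 ∣ r; and since 90 = 30·3, r = 3·(30q), so 3 ∣ r.

The forward direction holds; the converse fails.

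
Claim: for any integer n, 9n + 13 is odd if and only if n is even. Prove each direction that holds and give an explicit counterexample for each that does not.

Both directions hold.

[⇒] Suppose 9n + 13 is odd. Since 9 is odd, 9n and n have the same parity, so 9n + 13 ≡ n + 13 (mod 2). As 13 is odd, 9n + 13 is odd exactly when n is even. Thus n is even.

[⇐] Conversely, suppose n is even; write n = 2j. Then 9n + 13 = 9·(2j) + 13 = 2·9j + 13, which is odd.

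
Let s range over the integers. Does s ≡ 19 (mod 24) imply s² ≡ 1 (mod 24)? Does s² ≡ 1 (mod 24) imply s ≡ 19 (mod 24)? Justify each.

Only the forward direction holds.

(⟹) Suppose s ≡ 19 (mod 24). Write s = 24j + 19. Then (24j + 19)² = 576j² + 912j + 361 = 24(24j² + 38j + 15) + 1, so s² ≡ 1 (mod 24).

(⟸) This fails: take s = 1. Then 1² = 1 ≡ 1 (mod 24), yet 1 ≡ 1 (mod 24), not 19.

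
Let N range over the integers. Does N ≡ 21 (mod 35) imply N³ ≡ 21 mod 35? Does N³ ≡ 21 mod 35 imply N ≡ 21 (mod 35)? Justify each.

Equivalent; both directions hold.

Converse. Suppose N³ ≡ 21 (mod 35). The only residue r in {0, …, 34} with r³ ≡ 21 (mod 35) is r = 21, so N ≡ 21 (mod 35).

Forward direction. Suppose N ≡ 21 (mod 35). Write N = 35j + 21. Then (35j + 21)³ = 42875j³ + 77175j² + 46305j + 9261 = 35(1225j³ + 2205j² + 1323j + 264) + 21, so N³ ≡ 21 (mod 35).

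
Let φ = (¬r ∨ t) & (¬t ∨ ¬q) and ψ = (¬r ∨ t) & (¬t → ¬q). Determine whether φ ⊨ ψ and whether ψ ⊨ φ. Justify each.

(→) This fails. Under t = F, q = T, r = F, the left side is true but the right side is false.

(←) This fails. Under t = T, q = T, r = F, the left side is false but the right side is true.

Both directions fail.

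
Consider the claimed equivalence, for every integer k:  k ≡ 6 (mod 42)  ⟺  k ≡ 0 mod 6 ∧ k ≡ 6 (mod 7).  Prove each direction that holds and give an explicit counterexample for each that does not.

Equivalent; both directions hold.

[⇒] Suppose k ≡ 6 (mod 42); write k = 42j + 6. Since 6 ∣ 42, reducing mod 6 gives k ≡ 6 ≡ 0 (mod 6); since 7 ∣ 42, reducing mod 7 gives k ≡ 6 (mod 7).

[⇐] Conversely, if k ≡ 0 (mod 6) and k ≡ 6 (mod 7), then by the Chinese remainder theorem k ≡ 6 (mod 42). This is exactly k ≡ 6 (mod 42).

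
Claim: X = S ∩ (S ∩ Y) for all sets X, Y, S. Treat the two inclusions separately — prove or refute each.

(⊆) This inclusion fails. Take X = {1}, Y = ∅, S = ∅; then 1 ∈ X but 1 ∉ S ∩ (S ∩ Y).

(⊇) This inclusion fails. Take X = ∅, Y = {1}, S = {1}; then 1 ∈ S ∩ (S ∩ Y) but 1 ∉ X.

(⊆) fails and (⊇) fails.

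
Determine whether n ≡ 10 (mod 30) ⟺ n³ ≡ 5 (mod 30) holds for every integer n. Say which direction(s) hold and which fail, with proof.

Neither direction holds.

(→) This fails: take n = 10. Then 10 ≡ 10 (mod 30), but 10³ = 1000 ≡ 10 (mod 30), not 5.

(←) This fails: take n = 5. Then 5³ = 125 ≡ 5 (mod 30), yet 5 ≡ 5 (mod 30), not 10.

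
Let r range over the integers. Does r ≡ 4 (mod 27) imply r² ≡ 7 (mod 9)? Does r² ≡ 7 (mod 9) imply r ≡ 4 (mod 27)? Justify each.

Only the forward implication holds.

(→) Suppose r ≡ 4 (mod 27). Then r² ≡ 4² = 16 (mod 27), and since 9 ∣ 27, also r² ≡ 7 (mod 9).

(←) This fails: take r = 5. Then 5² = 25 ≡ 7 (mod 9), yet 5 ≡ 5 (mod 27), not 4.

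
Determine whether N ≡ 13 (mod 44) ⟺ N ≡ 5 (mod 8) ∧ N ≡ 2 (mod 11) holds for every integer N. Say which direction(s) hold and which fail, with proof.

Not equivalent: only (⇐) holds.

Forward direction. This fails: N = 57 gives 57 ≡ 13 (mod 44) but 57 ≡ 1 (mod 8), so the conjunction on the right does not hold.

Converse. If N ≡ 5 (mod 8) and N ≡ 2 (mod 11), then by the Chinese remainder theorem N ≡ 13 (mod 88). Since 13 ≡ 13 (mod 44) and 44 ∣ 88, we get N ≡ 13 (mod 44).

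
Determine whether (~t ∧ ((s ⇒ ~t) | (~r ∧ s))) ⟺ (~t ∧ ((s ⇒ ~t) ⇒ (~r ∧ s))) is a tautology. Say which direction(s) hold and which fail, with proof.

(→) This fails. Under s = F, t = F, r = F, the left side is true but the right side is false.

(←) Assume the antecedent. If s is true, the antecedent forces (s = T, t = F, r = F), and ~t ∧ ((s ⇒ ~t) | (~r ∧ s)) holds there. If s is false, the antecedent cannot hold. Either way ~t ∧ ((s ⇒ ~t) | (~r ∧ s)) holds.

Not equivalent: only (⇐) holds.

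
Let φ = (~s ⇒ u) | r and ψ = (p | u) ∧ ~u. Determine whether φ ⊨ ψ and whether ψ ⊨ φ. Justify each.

Both directions fail.

(⟹) This fails. Under p = F, s = T, u = F, r = F, the left side is true but the right side is false.

(⟸) This fails. Under p = T, s = F, u = F, r = F, the left side is false but the right side is true.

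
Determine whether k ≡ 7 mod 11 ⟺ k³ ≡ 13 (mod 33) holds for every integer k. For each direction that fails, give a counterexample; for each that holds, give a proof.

Forward direction. This fails: take k = 18. Then 18 ≡ 7 (mod 11), but 18³ = 5832 ≡ 24 (mod 33), not 13.

Converse. The residues r modulo 33 with r³ ≡ 13 (mod 33) are exactly {7}, and each is ≡ 7 (mod 11).

Not equivalent: only (⇐) holds.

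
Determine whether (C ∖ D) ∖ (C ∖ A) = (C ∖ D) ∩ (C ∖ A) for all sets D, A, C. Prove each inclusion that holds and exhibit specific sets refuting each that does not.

Forward inclusion. This inclusion fails. Take D = ∅, A = {1}, C = {1}; then 1 ∈ (C ∖ D) ∖ (C ∖ A) but 1 ∉ (C ∖ D) ∩ (C ∖ A).

Reverse inclusion. This inclusion fails. Take D = ∅, A = ∅, C = {1}; then 1 ∈ (C ∖ D) ∩ (C ∖ A) but 1 ∉ (C ∖ D) ∖ (C ∖ A).

Both inclusions fail.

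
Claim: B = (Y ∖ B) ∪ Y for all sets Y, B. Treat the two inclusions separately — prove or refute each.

(⟹) This inclusion fails. Take Y = ∅, B = {1}; then 1 ∈ B but 1 ∉ (Y ∖ B) ∪ Y.

(⟸) This inclusion fails. Take Y = {1}, B = ∅; then 1 ∈ (Y ∖ B) ∪ Y but 1 ∉ B.

Both inclusions fail.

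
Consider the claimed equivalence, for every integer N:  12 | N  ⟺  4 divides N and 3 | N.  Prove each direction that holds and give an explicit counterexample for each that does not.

Both directions hold.

(⟸) Suppose 4 ∣ N and 3 ∣ N. Any common multiple of 4 and 3 is a multiple of their lcm; here gcd(4, 3) = 1, so lcm(4, 3) = 4·3 = 12, so 12 ∣ N.

(⟹) If 12 ∣ N, write N = 12q. Since 12 = 3·4, N = 4·(3q), so 4 ∣ N; and since 12 = 4·3, N = 3·(4q), so 3 ∣ N.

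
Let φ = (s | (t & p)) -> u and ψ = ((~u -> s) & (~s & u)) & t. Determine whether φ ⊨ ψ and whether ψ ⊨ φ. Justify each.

Forward direction. This fails. Under u = F, p = F, s = F, t = F, the left side is true but the right side is false.

Converse. Assume the antecedent. If u is true, (s | (t & p)) -> u reduces to true regardless of the other variables. If u is false, the antecedent cannot hold. Either way (s | (t & p)) -> u holds.

Not equivalent: only (⇐) holds.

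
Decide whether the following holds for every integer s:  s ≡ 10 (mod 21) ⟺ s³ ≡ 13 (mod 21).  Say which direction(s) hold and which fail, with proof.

(⇒) holds; (⇐) fails.

(⇐) This fails: take s = 13. Then 13³ = 2197 ≡ 13 (mod 21), yet 13 ≡ 13 (mod 21), not 10.

(⇒) Suppose s ≡ 10 (mod 21). Write s = 21j + 10. Then (21j + 10)³ = 9261j³ + 13230j² + 6300j + 1000 = 21(441j³ + 630j² + 300j + 47) + 13, so s³ ≡ 13 (mod 21).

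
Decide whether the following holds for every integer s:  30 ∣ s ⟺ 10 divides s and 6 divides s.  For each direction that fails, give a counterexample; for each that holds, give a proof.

[⇒] If 30 ∣ s, write s = 30q. Since 30 = 3·10, s = 10·(3q), so 10 ∣ s; and since 30 = 5·6, s = 6·(5q), so 6 ∣ s.

[⇐] Suppose 10 ∣ s and 6 ∣ s. Any common multiple of 10 and 6 is a multiple of their lcm; here lcm(10, 6) = 10·6/gcd(10, 6) = 60/2 = 30, so 30 ∣ s.

Both implications hold.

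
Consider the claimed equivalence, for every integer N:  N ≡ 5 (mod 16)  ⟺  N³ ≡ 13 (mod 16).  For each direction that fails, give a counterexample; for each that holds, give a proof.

(⟹) Suppose N ≡ 5 (mod 16). Write N = 16j + 5. Then (16j + 5)³ = 4096j³ + 3840j² + 1200j + 125 = 16(256j³ + 240j² + 75j + 7) + 13, so N³ ≡ 13 (mod 16).

(⟸) Conversely, suppose N³ ≡ 13 (mod 16). The only residue r in {0, …, 15} with r³ ≡ 13 (mod 16) is r = 5, so N ≡ 5 (mod 16).

The biconditional holds.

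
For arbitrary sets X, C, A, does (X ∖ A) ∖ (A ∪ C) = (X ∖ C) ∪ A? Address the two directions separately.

Forward inclusion. Let x ∈ (X ∖ A) ∖ (A ∪ C). Then x ∈ X and x ∉ C, A, from which x ∈ (X ∖ C) ∪ A.

Reverse inclusion. This inclusion fails. Take X = ∅, C = ∅, A = {1}; then 1 ∈ (X ∖ C) ∪ A but 1 ∉ (X ∖ A) ∖ (A ∪ C).

Only the forward inclusion holds.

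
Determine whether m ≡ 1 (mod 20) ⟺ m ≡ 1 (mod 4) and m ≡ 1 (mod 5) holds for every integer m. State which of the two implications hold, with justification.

The biconditional holds.

(⟹) Suppose m ≡ 1 (mod 20); write m = 20j + 1. Since 4 ∣ 20, reducing mod 4 gives m ≡ 1 (mod 4); since 5 ∣ 20, reducing mod 5 gives m ≡ 1 (mod 5).

(⟸) Conversely, if m ≡ 1 (mod 4) and m ≡ 1 (mod 5), then by the Chinese remainder theorem m ≡ 1 (mod 20). This is exactly m ≡ 1 (mod 20).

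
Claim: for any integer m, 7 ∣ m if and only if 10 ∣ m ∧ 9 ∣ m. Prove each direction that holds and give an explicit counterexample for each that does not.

(→) This fails: take m = 7. Certainly 7 ∣ 7, but 10 ∤ 7.

(←) This fails: take m = 90. Both 10 ∣ 90 and 9 ∣ 90, yet 90 is not a multiple of 7 (since 90 = 12·7 + 6), so 7 ∤ 90.

Neither direction holds.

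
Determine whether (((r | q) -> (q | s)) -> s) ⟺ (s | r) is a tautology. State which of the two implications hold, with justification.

Forward direction. Assume the antecedent. If r is true, s | r reduces to true regardless of the other variables. If r is false, the antecedent forces (r = F, s = T, q = F) or (r = F, s = T, q = T), and s | r holds there. Either way s | r holds.

Converse. This fails. Under r = T, s = F, q = T, the left side is false but the right side is true.

Only the forward implication holds.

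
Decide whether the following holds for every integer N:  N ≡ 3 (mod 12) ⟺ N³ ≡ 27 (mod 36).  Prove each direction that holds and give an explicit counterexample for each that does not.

Both implications hold.

(⟹) Suppose N ≡ 3 (mod 12). Working modulo 36, N ∈ {3, 15, 27}; for each such r, r³ ≡ 27 (mod 36).

(⟸) Conversely, the residues r modulo 36 with r³ ≡ 27 (mod 36) are exactly {3, 15, 27}, and each is ≡ 3 (mod 12).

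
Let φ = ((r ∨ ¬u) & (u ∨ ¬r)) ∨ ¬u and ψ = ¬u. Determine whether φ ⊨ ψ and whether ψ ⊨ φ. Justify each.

(←) Assume the antecedent. If r is true, ((r ∨ ¬u) & (u ∨ ¬r)) ∨ ¬u reduces to true regardless of the other variables. If r is false, the antecedent forces (r = F, u = F), and ((r ∨ ¬u) & (u ∨ ¬r)) ∨ ¬u holds there. Either way ((r ∨ ¬u) & (u ∨ ¬r)) ∨ ¬u holds.

(→) This fails. Under r = T, u = T, the left side is true but the right side is false.

Only the converse holds.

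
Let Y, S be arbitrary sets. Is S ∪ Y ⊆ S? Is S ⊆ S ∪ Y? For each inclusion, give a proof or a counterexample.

Only the reverse inclusion holds.

Reverse inclusion. Let x ∈ S. Then either x ∈ S and x ∉ Y; or x ∈ Y ∩ S. In each case x ∈ S ∪ Y, so S ⊆ S ∪ Y.

Forward inclusion. This inclusion fails. Take Y = {1}, S = ∅; then 1 ∈ S ∪ Y but 1 ∉ S.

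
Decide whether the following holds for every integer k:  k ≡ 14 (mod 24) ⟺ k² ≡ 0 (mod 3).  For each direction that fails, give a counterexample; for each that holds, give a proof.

(→) This fails: take k = 14. Then 14 ≡ 14 (mod 24), but 14² = 196 ≡ 1 (mod 3), not 0.

(←) This fails: take k = 0. Then 0² = 0 ≡ 0 (mod 3), yet 0 ≡ 0 (mod 24), not 14.

Neither direction holds.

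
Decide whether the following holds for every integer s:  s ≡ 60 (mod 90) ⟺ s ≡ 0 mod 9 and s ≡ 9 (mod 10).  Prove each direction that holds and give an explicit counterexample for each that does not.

Neither implication holds.

[⇒] This fails: s = 60 gives 60 ≡ 60 (mod 90) but 60 ≡ 6 (mod 9), so the conjunction on the right does not hold.

[⇐] This fails: s = 9 satisfies both congruences on the right (9 ≡ 0 mod 9 and 9 ≡ 9 mod 10) yet 9 ≡ 9 (mod 90), not 60.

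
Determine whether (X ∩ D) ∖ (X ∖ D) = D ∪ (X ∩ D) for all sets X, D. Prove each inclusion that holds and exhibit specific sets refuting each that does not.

The sets are not equal: only the forward inclusion holds.

(⊆) Let x ∈ (X ∩ D) ∖ (X ∖ D). Then x ∈ X ∩ D, from which x ∈ D ∪ (X ∩ D).

(⊇) This inclusion fails. Take X = ∅, D = {1}; then 1 ∈ D ∪ (X ∩ D) but 1 ∉ (X ∩ D) ∖ (X ∖ D).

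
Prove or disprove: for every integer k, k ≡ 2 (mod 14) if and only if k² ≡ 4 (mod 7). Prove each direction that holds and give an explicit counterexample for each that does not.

(⟹) Suppose k ≡ 2 (mod 14). Then k² ≡ 2² = 4 (mod 14), and since 7 ∣ 14, also k² ≡ 4 (mod 7).

(⟸) This fails: take k = 5. Then 5² = 25 ≡ 4 (mod 7), yet 5 ≡ 5 (mod 14), not 2.

Only the forward implication holds.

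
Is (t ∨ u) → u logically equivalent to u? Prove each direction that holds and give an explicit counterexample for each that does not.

Only the converse holds.

(⟹) This fails. Under t = F, u = F, the left side is true but the right side is false.

(⟸) Assume the antecedent. If t is true, the antecedent forces (t = T, u = T), and (t ∨ u) → u holds there. If t is false, (t ∨ u) → u reduces to true regardless of the other variables. Either way (t ∨ u) → u holds.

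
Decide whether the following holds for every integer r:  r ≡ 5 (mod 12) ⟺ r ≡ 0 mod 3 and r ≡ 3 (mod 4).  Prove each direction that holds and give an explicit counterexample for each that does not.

Both directions fail.

(⟹) This fails: r = 5 gives 5 ≡ 5 (mod 12) but 5 ≡ 2 (mod 3), so the conjunction on the right does not hold.

(⟸) This fails: r = 3 satisfies both congruences on the right (3 ≡ 0 mod 3 and 3 ≡ 3 mod 4) yet 3 ≡ 3 (mod 12), not 5.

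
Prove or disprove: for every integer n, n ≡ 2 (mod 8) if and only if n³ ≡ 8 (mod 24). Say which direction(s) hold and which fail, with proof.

Neither direction holds.

[⇒] This fails: take n = 10. Then 10 ≡ 2 (mod 8), but 10³ = 1000 ≡ 16 (mod 24), not 8.

[⇐] This fails: take n = 8. Then 8³ = 512 ≡ 8 (mod 24), yet 8 ≡ 0 (mod 8), not 2.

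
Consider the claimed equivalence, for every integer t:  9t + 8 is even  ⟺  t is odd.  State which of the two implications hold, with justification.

(→) This fails: t = 6 gives 9t + 8 = 62, which is even, but 6 is even, not odd.

(←) This also fails: t = 3 is odd, but 9t + 8 = 35 is odd, not even.

Neither direction holds.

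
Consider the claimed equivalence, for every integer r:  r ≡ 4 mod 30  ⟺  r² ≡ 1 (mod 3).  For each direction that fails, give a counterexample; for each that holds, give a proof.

(⟹) Suppose r ≡ 4 (mod 30). Then r² ≡ 4² = 16 (mod 30), and since 3 ∣ 30, also r² ≡ 1 (mod 3).

(⟸) This fails: take r = 1. Then 1² = 1 ≡ 1 (mod 3), yet 1 ≡ 1 (mod 30), not 4.

The forward direction holds; the converse fails.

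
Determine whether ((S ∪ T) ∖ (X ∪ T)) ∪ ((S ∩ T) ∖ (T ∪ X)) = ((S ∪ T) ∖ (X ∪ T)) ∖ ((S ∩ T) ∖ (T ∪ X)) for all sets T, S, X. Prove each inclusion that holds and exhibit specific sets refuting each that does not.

(⊇) Let x ∈ ((S ∪ T) ∖ (X ∪ T)) ∖ ((S ∩ T) ∖ (T ∪ X)). Then x ∈ S and x ∉ T, X, from which x ∈ ((S ∪ T) ∖ (X ∪ T)) ∪ ((S ∩ T) ∖ (T ∪ X)).

(⊆) Let x ∈ ((S ∪ T) ∖ (X ∪ T)) ∪ ((S ∩ T) ∖ (T ∪ X)). Then x ∈ S and x ∉ T, X, from which x ∈ ((S ∪ T) ∖ (X ∪ T)) ∖ ((S ∩ T) ∖ (T ∪ X)).

Both inclusions hold.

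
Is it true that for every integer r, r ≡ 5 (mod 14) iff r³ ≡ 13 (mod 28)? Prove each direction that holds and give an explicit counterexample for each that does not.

Forward direction. This fails: take r = 19. Then 19 ≡ 5 (mod 14), but 19³ = 6859 ≡ 27 (mod 28), not 13.

Converse. This fails: take r = 13. Then 13³ = 2197 ≡ 13 (mod 28), yet 13 ≡ 13 (mod 14), not 5.

(⇒) fails and (⇐) fails.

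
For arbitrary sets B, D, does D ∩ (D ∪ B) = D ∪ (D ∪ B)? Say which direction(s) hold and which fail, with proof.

(⟹) Let x ∈ D ∩ (D ∪ B). Then either x ∈ D and x ∉ B; or x ∈ B ∩ D. In each case x ∈ D ∪ (D ∪ B), so D ∩ (D ∪ B) ⊆ D ∪ (D ∪ B).

(⟸) This inclusion fails. Take B = {1}, D = ∅; then 1 ∈ D ∪ (D ∪ B) but 1 ∉ D ∩ (D ∪ B).

(⊆) holds; (⊇) fails.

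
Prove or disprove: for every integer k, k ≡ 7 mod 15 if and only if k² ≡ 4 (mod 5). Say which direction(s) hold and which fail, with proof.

Forward direction. Suppose k ≡ 7 (mod 15). Then k² ≡ 7² = 49 (mod 15), and since 5 ∣ 15, also k² ≡ 4 (mod 5).

Converse. This fails: take k = 2. Then 2² = 4 ≡ 4 (mod 5), yet 2 ≡ 2 (mod 15), not 7.

Not equivalent: only (⇒) holds.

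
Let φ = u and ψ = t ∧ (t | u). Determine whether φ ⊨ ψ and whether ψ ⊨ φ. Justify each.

Both directions fail.

(⟹) This fails. Under t = F, u = T, the left side is true but the right side is false.

(⟸) This fails. Under t = T, u = F, the left side is false but the right side is true.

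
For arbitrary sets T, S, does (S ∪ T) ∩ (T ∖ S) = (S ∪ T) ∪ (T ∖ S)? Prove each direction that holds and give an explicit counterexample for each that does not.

Forward inclusion. Let x ∈ (S ∪ T) ∩ (T ∖ S). Then x ∈ T and x ∉ S, from which x ∈ (S ∪ T) ∪ (T ∖ S).

Reverse inclusion. This inclusion fails. Take T = ∅, S = {1}; then 1 ∈ (S ∪ T) ∪ (T ∖ S) but 1 ∉ (S ∪ T) ∩ (T ∖ S).

Only the forward inclusion holds.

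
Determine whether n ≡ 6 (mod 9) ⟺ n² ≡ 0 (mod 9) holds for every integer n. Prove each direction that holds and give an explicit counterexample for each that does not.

The forward direction holds; the converse fails.

(⇒) Suppose n ≡ 6 (mod 9). Write n = 9j + 6. Then (9j + 6)² = 81j² + 108j + 36 = 9(9j² + 12j + 4) + 0, so n² ≡ 0 (mod 9).

(⇐) This fails: take n = 0. Then 0² = 0 ≡ 0 (mod 9), yet 0 ≡ 0 (mod 9), not 6.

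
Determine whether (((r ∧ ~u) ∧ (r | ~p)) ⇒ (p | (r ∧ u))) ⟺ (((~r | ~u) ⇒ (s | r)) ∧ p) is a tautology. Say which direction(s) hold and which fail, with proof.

Only the reverse direction holds.

[⇒] This fails. Under s = F, p = F, r = F, u = F, the left side is true but the right side is false.

[⇐] Assume the antecedent. If p is true, the consequent reduces to true regardless of the other variables. If p is false, the antecedent cannot hold. Either way the consequent holds.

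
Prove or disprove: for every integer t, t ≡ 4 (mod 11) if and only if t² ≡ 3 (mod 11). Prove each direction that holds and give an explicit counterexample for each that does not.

[⇒] This fails: take t = 4. Then 4 ≡ 4 (mod 11), but 4² = 16 ≡ 5 (mod 11), not 3.

[⇐] This fails: take t = 5. Then 5² = 25 ≡ 3 (mod 11), yet 5 ≡ 5 (mod 11), not 4.

Neither direction holds.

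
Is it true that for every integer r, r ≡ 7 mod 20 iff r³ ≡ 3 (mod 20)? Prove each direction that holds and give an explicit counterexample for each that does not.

(→) Suppose r ≡ 7 mod 20. Write r = 20j + 7. Then (20j + 7)³ = 8000j³ + 8400j² + 2940j + 343 = 20(400j³ + 420j² + 147j + 17) + 3, so r³ ≡ 3 (mod 20).

(←) Conversely, suppose r³ ≡ 3 (mod 20). The only residue r in {0, …, 19} with r³ ≡ 3 (mod 20) is r = 7, so r ≡ 7 (mod 20).

Both directions hold.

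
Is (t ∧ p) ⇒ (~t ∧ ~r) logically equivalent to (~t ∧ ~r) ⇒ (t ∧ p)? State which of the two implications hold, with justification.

[⇒] This fails. Under t = F, r = F, p = F, the left side is true but the right side is false.

[⇐] This fails. Under t = T, r = F, p = T, the left side is false but the right side is true.

(⇒) fails and (⇐) fails.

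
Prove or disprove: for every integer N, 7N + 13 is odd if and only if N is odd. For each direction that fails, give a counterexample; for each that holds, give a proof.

Neither direction holds.

(⟹) This fails: N = 4 gives 7N + 13 = 41, which is odd, but 4 is even, not odd.

(⟸) This also fails: N = 5 is odd, but 7N + 13 = 48 is even, not odd.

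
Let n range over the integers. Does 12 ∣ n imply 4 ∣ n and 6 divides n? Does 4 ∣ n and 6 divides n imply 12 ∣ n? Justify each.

The biconditional holds.

(⟸) Suppose 4 ∣ n and 6 ∣ n. Any common multiple of 4 and 6 is a multiple of their lcm; here lcm(4, 6) = 4·6/gcd(4, 6) = 24/2 = 12, so 12 ∣ n.

(⟹) If 12 ∣ n, write n = 12q. Since 12 = 3·4, n = 4·(3q), so 4 ∣ n; and since 12 = 2·6, n = 6·(2q), so 6 ∣ n.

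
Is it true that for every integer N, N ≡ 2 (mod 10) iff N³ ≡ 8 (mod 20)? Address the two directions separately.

(⟸) The residues r modulo 20 with r³ ≡ 8 (mod 20) are exactly {2, 12}, and each is ≡ 2 (mod 10).

(⟹) Suppose N ≡ 2 (mod 10). Working modulo 20, N ∈ {2, 12}; for each such r, r³ ≡ 8 (mod 20).

The biconditional holds.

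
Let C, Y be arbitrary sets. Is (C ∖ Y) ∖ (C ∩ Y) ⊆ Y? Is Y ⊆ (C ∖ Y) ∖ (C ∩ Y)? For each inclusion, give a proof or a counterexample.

Forward inclusion. This inclusion fails. Take C = {1}, Y = ∅; then 1 ∈ (C ∖ Y) ∖ (C ∩ Y) but 1 ∉ Y.

Reverse inclusion. This inclusion fails. Take C = ∅, Y = {1}; then 1 ∈ Y but 1 ∉ (C ∖ Y) ∖ (C ∩ Y).

(⊆) fails and (⊇) fails.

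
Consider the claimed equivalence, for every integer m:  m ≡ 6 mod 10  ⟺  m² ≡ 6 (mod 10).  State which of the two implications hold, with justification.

(⇒) Suppose m ≡ 6 mod 10. Write m = 10j + 6. Then (10j + 6)² = 100j² + 120j + 36 = 10(10j² + 12j + 3) + 6, so m² ≡ 6 (mod 10).

(⇐) This fails: take m = 4. Then 4² = 16 ≡ 6 (mod 10), yet 4 ≡ 4 (mod 10), not 6.

(⇒) holds; (⇐) fails.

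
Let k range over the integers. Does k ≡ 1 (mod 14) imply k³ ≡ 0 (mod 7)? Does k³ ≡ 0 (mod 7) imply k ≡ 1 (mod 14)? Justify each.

Both directions fail.

Forward direction. This fails: take k = 1. Then 1 ≡ 1 (mod 14), but 1³ = 1 ≡ 1 (mod 7), not 0.

Converse. This fails: take k = 0. Then 0³ = 0 ≡ 0 (mod 7), yet 0 ≡ 0 (mod 14), not 1.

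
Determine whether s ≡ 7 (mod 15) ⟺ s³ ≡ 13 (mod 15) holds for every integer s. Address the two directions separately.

Both implications hold.

(⟹) Suppose s ≡ 7 (mod 15). Write s = 15j + 7. Then (15j + 7)³ = 3375j³ + 4725j² + 2205j + 343 = 15(225j³ + 315j² + 147j + 22) + 13, so s³ ≡ 13 (mod 15).

(⟸) Conversely, suppose s³ ≡ 13 (mod 15). The only residue r in {0, …, 14} with r³ ≡ 13 (mod 15) is r = 7, so s ≡ 7 (mod 15).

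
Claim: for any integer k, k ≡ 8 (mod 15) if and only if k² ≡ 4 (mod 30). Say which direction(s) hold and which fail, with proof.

Forward direction. This fails: take k = 23. Then 23 ≡ 8 (mod 15), but 23² = 529 ≡ 19 (mod 30), not 4.

Converse. This fails: take k = 2. Then 2² = 4 ≡ 4 (mod 30), yet 2 ≡ 2 (mod 15), not 8.

(⇒) fails and (⇐) fails.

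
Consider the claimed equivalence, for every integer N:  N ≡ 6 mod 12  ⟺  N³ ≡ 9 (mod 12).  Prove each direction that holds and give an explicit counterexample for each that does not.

Neither implication holds.

(⇒) This fails: take N = 6. Then 6 ≡ 6 (mod 12), but 6³ = 216 ≡ 0 (mod 12), not 9.

(⇐) This fails: take N = 9. Then 9³ = 729 ≡ 9 (mod 12), yet 9 ≡ 9 (mod 12), not 6.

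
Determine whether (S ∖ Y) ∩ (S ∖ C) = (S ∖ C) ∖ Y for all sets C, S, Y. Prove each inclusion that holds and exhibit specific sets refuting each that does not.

(⟹) Let x ∈ (S ∖ Y) ∩ (S ∖ C). Then x ∈ S and x ∉ C, Y, from which x ∈ (S ∖ C) ∖ Y.

(⟸) Let x ∈ (S ∖ C) ∖ Y. Then x ∈ S and x ∉ C, Y, from which x ∈ (S ∖ Y) ∩ (S ∖ C).

The two sets are equal.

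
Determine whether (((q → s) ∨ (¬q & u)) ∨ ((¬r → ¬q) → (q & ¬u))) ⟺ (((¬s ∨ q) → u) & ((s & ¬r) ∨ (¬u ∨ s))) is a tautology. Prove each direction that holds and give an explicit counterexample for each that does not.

(⇒) fails; (⇐) holds.

Converse. Assume the antecedent. If q is true, the antecedent forces (u = T, q = T, r = F, s = T) or (u = T, q = T, r = T, s = T), and the consequent holds there. If q is false, the consequent reduces to true regardless of the other variables. Either way the consequent holds.

Forward direction. This fails. Under u = F, q = F, r = F, s = F, the left side is true but the right side is false.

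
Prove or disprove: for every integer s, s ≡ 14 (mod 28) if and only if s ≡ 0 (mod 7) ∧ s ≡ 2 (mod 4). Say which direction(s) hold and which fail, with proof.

[⇒] Suppose s ≡ 14 (mod 28); write s = 28j + 14. Since 7 ∣ 28, reducing mod 7 gives s ≡ 14 ≡ 0 (mod 7); since 4 ∣ 28, reducing mod 4 gives s ≡ 14 ≡ 2 (mod 4).

[⇐] Conversely, if s ≡ 0 (mod 7) and s ≡ 2 (mod 4), then by the Chinese remainder theorem s ≡ 14 (mod 28). This is exactly s ≡ 14 (mod 28).

Both directions hold; the statement is true.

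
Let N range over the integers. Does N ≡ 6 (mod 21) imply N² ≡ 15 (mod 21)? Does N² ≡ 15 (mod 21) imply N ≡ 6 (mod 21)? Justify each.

(⟹) Suppose N ≡ 6 (mod 21). Write N = 21j + 6. Then (21j + 6)² = 441j² + 252j + 36 = 21(21j² + 12j + 1) + 15, so N² ≡ 15 (mod 21).

(⟸) This fails: take N = 15. Then 15² = 225 ≡ 15 (mod 21), yet 15 ≡ 15 (mod 21), not 6.

(⇒) holds; (⇐) fails.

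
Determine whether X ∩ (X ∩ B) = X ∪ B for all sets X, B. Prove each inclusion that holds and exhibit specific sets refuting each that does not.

(⊆) holds; (⊇) fails.

(⊇) This inclusion fails. Take X = {1}, B = ∅; then 1 ∈ X ∪ B but 1 ∉ X ∩ (X ∩ B).

(⊆) Let x ∈ X ∩ (X ∩ B). Then x ∈ X ∩ B, from which x ∈ X ∪ B.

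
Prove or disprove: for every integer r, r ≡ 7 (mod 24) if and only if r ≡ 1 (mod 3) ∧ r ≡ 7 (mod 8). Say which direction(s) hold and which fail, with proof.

Both directions hold; the statement is true.

(⟸) If r ≡ 1 (mod 3) and r ≡ 7 (mod 8), then by the Chinese remainder theorem r ≡ 7 (mod 24). This is exactly r ≡ 7 (mod 24).

(⟹) Suppose r ≡ 7 (mod 24); write r = 24j + 7. Since 3 ∣ 24, reducing mod 3 gives r ≡ 7 ≡ 1 (mod 3); since 8 ∣ 24, reducing mod 8 gives r ≡ 7 (mod 8).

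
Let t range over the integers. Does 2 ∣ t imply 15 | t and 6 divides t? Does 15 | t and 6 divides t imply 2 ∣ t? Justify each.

[⇐] Suppose 15 ∣ t and 6 ∣ t. Any common multiple of 15 and 6 is a multiple of their lcm; here lcm(15, 6) = 15·6/gcd(15, 6) = 90/3 = 30, so 30 ∣ t. Since 2 ∣ 30, it follows that 2 ∣ t.

[⇒] This fails: take t = 2. Certainly 2 ∣ 2, but 15 ∤ 2.

Only the converse holds.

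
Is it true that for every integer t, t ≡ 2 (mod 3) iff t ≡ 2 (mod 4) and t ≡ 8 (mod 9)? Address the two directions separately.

Forward direction. This fails: t = 32 gives 32 ≡ 2 (mod 3) but 32 ≡ 0 (mod 4), so the conjunction on the right does not hold.

Converse. If t ≡ 2 (mod 4) and t ≡ 8 (mod 9), then by the Chinese remainder theorem t ≡ 26 (mod 36). Since 26 ≡ 2 (mod 3) and 3 ∣ 36, we get t ≡ 2 (mod 3).

(⇒) fails; (⇐) holds.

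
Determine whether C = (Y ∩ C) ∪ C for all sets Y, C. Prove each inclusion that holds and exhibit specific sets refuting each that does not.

Both inclusions hold.

Forward inclusion. Let x ∈ C. Then either x ∈ C and x ∉ Y; or x ∈ Y ∩ C. In each case x ∈ (Y ∩ C) ∪ C, so C ⊆ (Y ∩ C) ∪ C.

Reverse inclusion. Let x ∈ (Y ∩ C) ∪ C. Then either x ∈ C and x ∉ Y; or x ∈ Y ∩ C. In each case x ∈ C, so (Y ∩ C) ∪ C ⊆ C.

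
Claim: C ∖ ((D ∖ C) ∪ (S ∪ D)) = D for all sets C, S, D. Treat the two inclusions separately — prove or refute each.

Both inclusions fail.

Forward inclusion. This inclusion fails. Take C = {1}, S = ∅, D = ∅; then 1 ∈ C ∖ ((D ∖ C) ∪ (S ∪ D)) but 1 ∉ D.

Reverse inclusion. This inclusion fails. Take C = ∅, S = ∅, D = {1}; then 1 ∈ D but 1 ∉ C ∖ ((D ∖ C) ∪ (S ∪ D)).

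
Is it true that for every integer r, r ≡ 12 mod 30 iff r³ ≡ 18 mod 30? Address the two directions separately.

The biconditional holds.

[⇐] Suppose r³ ≡ 18 (mod 30). The only residue r in {0, …, 29} with r³ ≡ 18 (mod 30) is r = 12, so r ≡ 12 (mod 30).

[⇒] Suppose r ≡ 12 mod 30. Write r = 30j + 12. Then (30j + 12)³ = 27000j³ + 32400j² + 12960j + 1728 = 30(900j³ + 1080j² + 432j + 57) + 18, so r³ ≡ 18 (mod 30).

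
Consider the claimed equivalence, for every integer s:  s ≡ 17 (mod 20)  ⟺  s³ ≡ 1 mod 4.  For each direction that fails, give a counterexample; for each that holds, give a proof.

(⟹) Suppose s ≡ 17 (mod 20). Then s³ ≡ 17³ = 4913 (mod 20), and since 4 ∣ 20, also s³ ≡ 1 (mod 4).

(⟸) This fails: take s = 1. Then 1³ = 1 ≡ 1 (mod 4), yet 1 ≡ 1 (mod 20), not 17.

Only the forward direction holds.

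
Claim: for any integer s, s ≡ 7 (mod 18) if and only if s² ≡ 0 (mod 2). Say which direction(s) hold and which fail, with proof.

(⇒) This fails: take s = 7. Then 7 ≡ 7 (mod 18), but 7² = 49 ≡ 1 (mod 2), not 0.

(⇐) This fails: take s = 0. Then 0² = 0 ≡ 0 (mod 2), yet 0 ≡ 0 (mod 18), not 7.

Neither direction holds.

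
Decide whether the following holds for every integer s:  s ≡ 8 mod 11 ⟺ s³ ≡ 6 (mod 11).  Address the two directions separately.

Both implications hold.

[⇒] Suppose s ≡ 8 mod 11. Write s = 11j + 8. Then (11j + 8)³ = 1331j³ + 2904j² + 2112j + 512 = 11(121j³ + 264j² + 192j + 46) + 6, so s³ ≡ 6 (mod 11).

[⇐] Conversely, suppose s³ ≡ 6 (mod 11). The only residue r in {0, …, 10} with r³ ≡ 6 (mod 11) is r = 8, so s ≡ 8 (mod 11).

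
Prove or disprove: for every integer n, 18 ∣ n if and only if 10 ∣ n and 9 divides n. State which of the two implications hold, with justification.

The forward direction fails; the converse holds.

[⇐] Suppose 10 ∣ n and 9 ∣ n. Any common multiple of 10 and 9 is a multiple of their lcm; here gcd(10, 9) = 1, so lcm(10, 9) = 10·9 = 90, so 90 ∣ n. Since 18 ∣ 90, it follows that 18 ∣ n.

[⇒] This fails: take n = 18. Certainly 18 ∣ 18, but 10 ∤ 18.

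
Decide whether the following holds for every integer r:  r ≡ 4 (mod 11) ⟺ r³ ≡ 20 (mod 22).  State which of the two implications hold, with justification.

(→) This fails: take r = 15. Then 15 ≡ 4 (mod 11), but 15³ = 3375 ≡ 9 (mod 22), not 20.

(←) Conversely, the residues r modulo 22 with r³ ≡ 20 (mod 22) are exactly {4}, and each is ≡ 4 (mod 11).

Not equivalent: only (⇐) holds.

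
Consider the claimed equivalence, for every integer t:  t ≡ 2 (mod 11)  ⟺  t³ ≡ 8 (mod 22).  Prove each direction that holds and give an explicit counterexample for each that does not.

(⇒) This fails: take t = 13. Then 13 ≡ 2 (mod 11), but 13³ = 2197 ≡ 19 (mod 22), not 8.

(⇐) Conversely, the residues r modulo 22 with r³ ≡ 8 (mod 22) are exactly {2}, and each is ≡ 2 (mod 11).

The forward direction fails; the converse holds.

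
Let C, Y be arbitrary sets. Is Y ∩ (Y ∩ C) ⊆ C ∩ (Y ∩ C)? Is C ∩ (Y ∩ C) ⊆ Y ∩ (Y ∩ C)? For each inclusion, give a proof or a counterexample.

The two sets are equal.

(⊇) Let x ∈ C ∩ (Y ∩ C). Then x ∈ C ∩ Y, from which x ∈ Y ∩ (Y ∩ C).

(⊆) Let x ∈ Y ∩ (Y ∩ C). Then x ∈ C ∩ Y, from which x ∈ C ∩ (Y ∩ C).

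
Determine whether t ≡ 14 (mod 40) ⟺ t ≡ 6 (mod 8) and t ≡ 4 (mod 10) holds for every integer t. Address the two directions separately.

The biconditional holds.

(⇒) Suppose t ≡ 14 (mod 40); write t = 40j + 14. Since 8 ∣ 40, reducing mod 8 gives t ≡ 14 ≡ 6 (mod 8); since 10 ∣ 40, reducing mod 10 gives t ≡ 14 ≡ 4 (mod 10).

(⇐) Conversely, if t ≡ 6 (mod 8) and t ≡ 4 (mod 10), then by the Chinese remainder theorem t ≡ 14 (mod 40). This is exactly t ≡ 14 (mod 40).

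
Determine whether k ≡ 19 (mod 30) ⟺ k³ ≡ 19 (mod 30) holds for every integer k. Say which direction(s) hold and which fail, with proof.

Equivalent; both directions hold.

(⇐) Suppose k³ ≡ 19 (mod 30). The only residue r in {0, …, 29} with r³ ≡ 19 (mod 30) is r = 19, so k ≡ 19 (mod 30).

(⇒) Suppose k ≡ 19 (mod 30). Write k = 30j + 19. Then (30j + 19)³ = 27000j³ + 51300j² + 32490j + 6859 = 30(900j³ + 1710j² + 1083j + 228) + 19, so k³ ≡ 19 (mod 30).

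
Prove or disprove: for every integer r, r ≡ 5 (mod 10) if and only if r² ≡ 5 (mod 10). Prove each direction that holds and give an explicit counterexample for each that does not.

[⇒] Suppose r ≡ 5 (mod 10). Write r = 10j + 5. Then (10j + 5)² = 100j² + 100j + 25 = 10(10j² + 10j + 2) + 5, so r² ≡ 5 (mod 10).

[⇐] Conversely, suppose r² ≡ 5 (mod 10). The only residue r in {0, …, 9} with r² ≡ 5 (mod 10) is r = 5, so r ≡ 5 (mod 10).

The biconditional holds.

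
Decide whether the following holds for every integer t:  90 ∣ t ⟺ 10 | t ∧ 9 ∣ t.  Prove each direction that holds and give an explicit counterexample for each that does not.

Both implications hold.

(⇒) If 90 ∣ t, write t = 90q. Since 90 = 9·10, t = 10·(9q), so 10 ∣ t; and since 90 = 10·9, t = 9·(10q), so 9 ∣ t.

(⇐) Suppose 10 ∣ t and 9 ∣ t. Any common multiple of 10 and 9 is a multiple of their lcm; here gcd(10, 9) = 1, so lcm(10, 9) = 10·9 = 90, so 90 ∣ t.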